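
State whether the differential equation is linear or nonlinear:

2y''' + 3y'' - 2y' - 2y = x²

Linear (y and its derivatives appear to the first power only, no products of y terms)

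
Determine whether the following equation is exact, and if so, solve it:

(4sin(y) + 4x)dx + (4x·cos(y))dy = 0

Verify exactness: ∂M/∂y = ∂N/∂x ✓
Find F(x,y) such that ∂F/∂x = M, ∂F/∂y = N
Solution: 4x·sin(y) + 2x² = C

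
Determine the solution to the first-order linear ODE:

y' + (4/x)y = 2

Using integrating factor method:

General solution: y = (2/5)x + Cx^(-4)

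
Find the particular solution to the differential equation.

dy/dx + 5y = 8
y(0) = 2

General solution: y = 8/5 + Ce^(-5x)
Applying y(0) = 2: C = 2 - 8/5 = 2/5
Particular solution: y = 8/5 + (2/5)e^(-5x)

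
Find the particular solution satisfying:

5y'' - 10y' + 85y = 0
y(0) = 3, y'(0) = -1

General solution: y = e^x(C₁cos(4x) + C₂sin(4x))
Complex roots r = 1 ± 4i
Applying ICs: C₁ = 3, C₂ = -1
Particular solution: y = e^x(3cos(4x) - sin(4x))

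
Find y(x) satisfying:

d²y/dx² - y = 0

Characteristic equation: r² - 1 = 0
Roots: r = 1, -1 (distinct real)
General solution: y = C₁e^x + C₂e^(-x)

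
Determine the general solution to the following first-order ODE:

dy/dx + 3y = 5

Using integrating factor method:

General solution: y = 5/3 + Ce^(-3x)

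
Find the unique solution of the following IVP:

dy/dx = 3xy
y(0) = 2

General solution: y = Ce^(3x²/2)
Applying IC y(0) = 2:
Particular solution: y = 2e^(3x²/2)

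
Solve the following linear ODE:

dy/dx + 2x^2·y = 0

Using integrating factor method:

General solution: y = Ce^(-2x^3/3)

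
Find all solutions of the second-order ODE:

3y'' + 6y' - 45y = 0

Characteristic equation: 3r² + 6r - 45 = 0
Divide by 3: r² + 2r - 15 = 0
Roots: r = 3, -5 (distinct real)
General solution: y = C₁e^(3x) + C₂e^(-5x)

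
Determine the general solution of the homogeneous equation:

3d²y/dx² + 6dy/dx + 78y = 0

Characteristic equation: 3r² + 6r + 78 = 0
Divide by 3: r² + 2r + 26 = 0
Roots: r = -1 ± 5i (complex conjugates)
General solution: y = e^(-x)(C₁cos(5x) + C₂sin(5x))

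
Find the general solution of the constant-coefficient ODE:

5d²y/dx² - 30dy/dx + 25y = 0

Characteristic equation: 5r² - 30r + 25 = 0
Divide by 5: r² - 6r + 5 = 0
Roots: r = 5, 1 (distinct real)
General solution: y = C₁e^(5x) + C₂e^x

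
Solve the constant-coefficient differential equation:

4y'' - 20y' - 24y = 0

Characteristic equation: 4r² - 20r - 24 = 0
Divide by 4: r² - 5r - 6 = 0
Roots: r = 6, -1 (distinct real)
General solution: y = C₁e^(6x) + C₂e^(-x)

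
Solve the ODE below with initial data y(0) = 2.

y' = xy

General solution: y = Ce^(x²/2)
Applying IC y(0) = 2:
Particular solution: y = 2e^(x²/2)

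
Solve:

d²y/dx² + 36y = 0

Characteristic equation: r² + 36 = 0
Roots: r = ±6i (complex conjugates)
General solution: y = C₁cos(6x) + C₂sin(6x)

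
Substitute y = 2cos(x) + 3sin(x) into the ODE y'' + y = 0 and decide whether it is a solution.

Verification:
y'' = -2cos(x) - 3sin(x)
y'' + y = 0 ✓

Yes, it is a solution.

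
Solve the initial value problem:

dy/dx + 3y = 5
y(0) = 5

General solution: y = 5/3 + Ce^(-3x)
Applying y(0) = 5: C = 5 - 5/3 = 10/3
Particular solution: y = 5/3 + (10/3)e^(-3x)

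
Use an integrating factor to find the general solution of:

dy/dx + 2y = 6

Using integrating factor method:

General solution: y = 3 + Ce^(-2x)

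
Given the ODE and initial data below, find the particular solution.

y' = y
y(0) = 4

General solution: y = Ce^x
Applying IC y(0) = 4:
Particular solution: y = 4e^x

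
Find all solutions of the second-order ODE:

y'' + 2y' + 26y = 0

Characteristic equation: r² + 2r + 26 = 0
Roots: r = -1 ± 5i (complex conjugates)
General solution: y = e^(-x)(C₁cos(5x) + C₂sin(5x))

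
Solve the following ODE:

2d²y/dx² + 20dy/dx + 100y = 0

Characteristic equation: 2r² + 20r + 100 = 0
Divide by 2: r² + 10r + 50 = 0
Roots: r = -5 ± 5i (complex conjugates)
General solution: y = e^(-5x)(C₁cos(5x) + C₂sin(5x))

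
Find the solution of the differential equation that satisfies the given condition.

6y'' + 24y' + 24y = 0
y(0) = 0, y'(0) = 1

General solution: y = (C₁ + C₂x)e^(-2x)
Repeated root r = -2
Applying ICs: C₁ = 0, C₂ = 1
Particular solution: y = xe^(-2x)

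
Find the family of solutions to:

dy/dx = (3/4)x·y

Separating variables and integrating:
ln|y| = 3x^2/8 + C

General solution: y = Ce^(3x^2/8)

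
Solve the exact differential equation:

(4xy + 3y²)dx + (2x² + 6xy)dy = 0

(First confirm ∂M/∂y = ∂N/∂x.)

Verify exactness: ∂M/∂y = ∂N/∂x ✓
Find F(x,y) such that ∂F/∂x = M, ∂F/∂y = N
Solution: 2x²y + 3xy² = C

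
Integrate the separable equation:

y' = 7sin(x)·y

Separating variables and integrating:
ln|y| = -7cos(x) + C

General solution: y = Ce^(-7cos(x))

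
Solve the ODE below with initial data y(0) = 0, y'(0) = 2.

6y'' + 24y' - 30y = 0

General solution: y = C₁e^x + C₂e^(-5x)
Applying ICs: C₁ = 1/3, C₂ = -1/3
Particular solution: y = (1/3)e^x - (1/3)e^(-5x)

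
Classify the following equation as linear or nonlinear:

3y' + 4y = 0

Linear (y and its derivatives appear to the first power only, no products of y terms)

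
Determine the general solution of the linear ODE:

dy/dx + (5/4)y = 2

Using integrating factor method:

General solution: y = 8/5 + Ce^(-5x/4)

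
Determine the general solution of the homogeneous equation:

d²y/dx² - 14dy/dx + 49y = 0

Characteristic equation: r² - 14r + 49 = 0
Factored: (r - 7)² = 0
Repeated root: r = 7
General solution: y = (C₁ + C₂x)e^(7x)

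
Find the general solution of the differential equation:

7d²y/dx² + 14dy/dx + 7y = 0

Characteristic equation: 7r² + 14r + 7 = 0
Divide by 7: r² + 2r + 1 = 0
Factored: (r + 1)² = 0
Repeated root: r = -1
General solution: y = (C₁ + C₂x)e^(-x)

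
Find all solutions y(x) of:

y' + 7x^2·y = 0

Using integrating factor method:

General solution: y = Ce^(-7x^3/3)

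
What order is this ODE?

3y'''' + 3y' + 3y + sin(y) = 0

The order is 4 (highest derivative is of order 4).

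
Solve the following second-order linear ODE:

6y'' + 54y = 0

Characteristic equation: 6r² + 54 = 0
Divide by 6: r² + 9 = 0
Roots: r = ±3i (complex conjugates)
General solution: y = C₁cos(3x) + C₂sin(3x)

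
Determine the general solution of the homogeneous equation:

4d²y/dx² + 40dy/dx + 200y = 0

Characteristic equation: 4r² + 40r + 200 = 0
Divide by 4: r² + 10r + 50 = 0
Roots: r = -5 ± 5i (complex conjugates)
General solution: y = e^(-5x)(C₁cos(5x) + C₂sin(5x))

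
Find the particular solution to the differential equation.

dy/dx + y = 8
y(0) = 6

General solution: y = 8 + Ce^(-x)
Applying y(0) = 6: C = 6 - 8 = -2
Particular solution: y = 8 - 2e^(-x)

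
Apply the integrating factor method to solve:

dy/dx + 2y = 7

Using integrating factor method:

General solution: y = 7/2 + Ce^(-2x)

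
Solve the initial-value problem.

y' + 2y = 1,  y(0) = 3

General solution: y = 1/2 + Ce^(-2x)
Applying y(0) = 3: C = 3 - 1/2 = 5/2
Particular solution: y = 1/2 + (5/2)e^(-2x)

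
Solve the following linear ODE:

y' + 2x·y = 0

Using integrating factor method:

General solution: y = Ce^(-x^2)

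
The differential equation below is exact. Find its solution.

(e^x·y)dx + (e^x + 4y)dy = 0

Verify exactness: ∂M/∂y = ∂N/∂x ✓
Find F(x,y) such that ∂F/∂x = M, ∂F/∂y = N
Solution: e^x·y + 2y² = C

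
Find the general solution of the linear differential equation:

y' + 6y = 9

Using integrating factor method:

General solution: y = 3/2 + Ce^(-6x)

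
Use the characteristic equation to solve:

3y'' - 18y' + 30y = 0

Characteristic equation: 3r² - 18r + 30 = 0
Divide by 3: r² - 6r + 10 = 0
Roots: r = 3 ± i (complex conjugates)
General solution: y = e^(3x)(C₁cos(x) + C₂sin(x))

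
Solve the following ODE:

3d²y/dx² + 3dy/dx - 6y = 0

Characteristic equation: 3r² + 3r - 6 = 0
Divide by 3: r² + r - 2 = 0
Roots: r = 1, -2 (distinct real)
General solution: y = C₁e^x + C₂e^(-2x)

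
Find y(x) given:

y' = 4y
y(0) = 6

General solution: y = Ce^(4x)
Applying IC y(0) = 6:
Particular solution: y = 6e^(4x)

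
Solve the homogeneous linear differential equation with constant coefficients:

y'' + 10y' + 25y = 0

Characteristic equation: r² + 10r + 25 = 0
Factored: (r + 5)² = 0
Repeated root: r = -5
General solution: y = (C₁ + C₂x)e^(-5x)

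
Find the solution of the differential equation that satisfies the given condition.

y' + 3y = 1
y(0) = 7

General solution: y = 1/3 + Ce^(-3x)
Applying y(0) = 7: C = 7 - 1/3 = 20/3
Particular solution: y = 1/3 + (20/3)e^(-3x)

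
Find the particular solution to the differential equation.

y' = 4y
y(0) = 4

General solution: y = Ce^(4x)
Applying IC y(0) = 4:
Particular solution: y = 4e^(4x)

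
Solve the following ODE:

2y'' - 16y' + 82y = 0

Characteristic equation: 2r² - 16r + 82 = 0
Divide by 2: r² - 8r + 41 = 0
Roots: r = 4 ± 5i (complex conjugates)
General solution: y = e^(4x)(C₁cos(5x) + C₂sin(5x))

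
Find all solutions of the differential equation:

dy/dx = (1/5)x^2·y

Separating variables and integrating:
ln|y| = x^3/15 + C

General solution: y = Ce^(x^3/15)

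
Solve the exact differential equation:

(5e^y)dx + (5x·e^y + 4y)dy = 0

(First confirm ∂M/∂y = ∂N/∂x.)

Verify exactness: ∂M/∂y = ∂N/∂x ✓
Find F(x,y) such that ∂F/∂x = M, ∂F/∂y = N
Solution: 5x·e^y + 2y² = C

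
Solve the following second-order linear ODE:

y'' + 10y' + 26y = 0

Characteristic equation: r² + 10r + 26 = 0
Roots: r = -5 ± i (complex conjugates)
General solution: y = e^(-5x)(C₁cos(x) + C₂sin(x))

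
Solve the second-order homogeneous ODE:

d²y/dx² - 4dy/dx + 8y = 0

Characteristic equation: r² - 4r + 8 = 0
Roots: r = 2 ± 2i (complex conjugates)
General solution: y = e^(2x)(C₁cos(2x) + C₂sin(2x))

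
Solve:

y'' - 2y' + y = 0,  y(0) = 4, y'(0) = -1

General solution: y = (C₁ + C₂x)e^x
Repeated root r = 1
Applying ICs: C₁ = 4, C₂ = -5
Particular solution: y = (4 - 5x)e^x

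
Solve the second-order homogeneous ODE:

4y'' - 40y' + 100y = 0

Characteristic equation: 4r² - 40r + 100 = 0
Divide by 4: r² - 10r + 25 = 0
Factored: (r - 5)² = 0
Repeated root: r = 5
General solution: y = (C₁ + C₂x)e^(5x)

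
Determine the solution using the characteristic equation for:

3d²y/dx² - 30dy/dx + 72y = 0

Characteristic equation: 3r² - 30r + 72 = 0
Divide by 3: r² - 10r + 24 = 0
Roots: r = 6, 4 (distinct real)
General solution: y = C₁e^(6x) + C₂e^(4x)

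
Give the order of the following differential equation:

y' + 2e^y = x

The order is 1 (highest derivative is of order 1).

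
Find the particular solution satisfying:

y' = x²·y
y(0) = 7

General solution: y = Ce^(x³/3)
Applying IC y(0) = 7:
Particular solution: y = 7e^(x³/3)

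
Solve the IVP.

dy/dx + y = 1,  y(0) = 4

General solution: y = 1 + Ce^(-x)
Applying y(0) = 4: C = 4 - 1 = 3
Particular solution: y = 1 + 3e^(-x)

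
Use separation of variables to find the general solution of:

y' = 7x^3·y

Separating variables and integrating:
ln|y| = 7x^4/4 + C

General solution: y = Ce^(7x^4/4)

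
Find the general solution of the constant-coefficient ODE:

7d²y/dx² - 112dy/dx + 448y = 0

Characteristic equation: 7r² - 112r + 448 = 0
Divide by 7: r² - 16r + 64 = 0
Factored: (r - 8)² = 0
Repeated root: r = 8
General solution: y = (C₁ + C₂x)e^(8x)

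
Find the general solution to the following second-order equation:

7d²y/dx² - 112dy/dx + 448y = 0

Characteristic equation: 7r² - 112r + 448 = 0
Divide by 7: r² - 16r + 64 = 0
Factored: (r - 8)² = 0
Repeated root: r = 8
General solution: y = (C₁ + C₂x)e^(8x)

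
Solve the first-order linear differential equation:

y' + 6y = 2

Using integrating factor method:

General solution: y = 1/3 + Ce^(-6x)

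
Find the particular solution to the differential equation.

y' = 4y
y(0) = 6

General solution: y = Ce^(4x)
Applying IC y(0) = 6:
Particular solution: y = 6e^(4x)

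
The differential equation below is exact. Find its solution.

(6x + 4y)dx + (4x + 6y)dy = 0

Verify exactness: ∂M/∂y = ∂N/∂x ✓
Find F(x,y) such that ∂F/∂x = M, ∂F/∂y = N
Solution: 3x² + 4xy + 3y² = C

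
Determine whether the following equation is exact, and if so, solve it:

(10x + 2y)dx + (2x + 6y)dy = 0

Verify exactness: ∂M/∂y = ∂N/∂x ✓
Find F(x,y) such that ∂F/∂x = M, ∂F/∂y = N
Solution: 5x² + 2xy + 3y² = C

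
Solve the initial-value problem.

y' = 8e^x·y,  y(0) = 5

General solution: y = Ce^(8e^x)
Applying IC y(0) = 5:
Particular solution: y = 5e^(8(e^x - 1))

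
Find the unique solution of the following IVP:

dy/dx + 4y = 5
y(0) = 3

General solution: y = 5/4 + Ce^(-4x)
Applying y(0) = 3: C = 3 - 5/4 = 7/4
Particular solution: y = 5/4 + (7/4)e^(-4x)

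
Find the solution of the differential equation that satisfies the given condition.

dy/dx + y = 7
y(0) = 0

General solution: y = 7 + Ce^(-x)
Applying y(0) = 0: C = 0 - 7 = -7
Particular solution: y = 7 - 7e^(-x)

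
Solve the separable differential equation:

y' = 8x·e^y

Separating variables and integrating:
-e^(-y) = 4x² + C

General solution: y = -ln(C - 4x²)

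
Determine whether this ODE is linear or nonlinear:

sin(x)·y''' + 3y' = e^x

Linear (y and its derivatives appear to the first power only, no products of y terms)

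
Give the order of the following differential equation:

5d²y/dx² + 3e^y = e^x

The order is 2 (highest derivative is of order 2).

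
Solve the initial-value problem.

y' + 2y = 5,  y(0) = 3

General solution: y = 5/2 + Ce^(-2x)
Applying y(0) = 3: C = 3 - 5/2 = 1/2
Particular solution: y = 5/2 + (1/2)e^(-2x)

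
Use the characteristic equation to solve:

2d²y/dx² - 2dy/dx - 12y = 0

Characteristic equation: 2r² - 2r - 12 = 0
Divide by 2: r² - r - 6 = 0
Roots: r = 3, -2 (distinct real)
General solution: y = C₁e^(3x) + C₂e^(-2x)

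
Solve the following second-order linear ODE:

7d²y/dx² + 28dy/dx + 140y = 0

Characteristic equation: 7r² + 28r + 140 = 0
Divide by 7: r² + 4r + 20 = 0
Roots: r = -2 ± 4i (complex conjugates)
General solution: y = e^(-2x)(C₁cos(4x) + C₂sin(4x))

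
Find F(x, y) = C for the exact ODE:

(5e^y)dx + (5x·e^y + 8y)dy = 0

Verify exactness: ∂M/∂y = ∂N/∂x ✓
Find F(x,y) such that ∂F/∂x = M, ∂F/∂y = N
Solution: 5x·e^y + 4y² = C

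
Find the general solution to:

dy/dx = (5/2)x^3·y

Separating variables and integrating:
ln|y| = 5x^4/8 + C

General solution: y = Ce^(5x^4/8)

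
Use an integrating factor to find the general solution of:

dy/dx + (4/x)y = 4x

Using integrating factor method:

General solution: y = (2/3)x^2 + Cx^(-4)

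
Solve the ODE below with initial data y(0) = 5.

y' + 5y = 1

General solution: y = 1/5 + Ce^(-5x)
Applying y(0) = 5: C = 5 - 1/5 = 24/5
Particular solution: y = 1/5 + (24/5)e^(-5x)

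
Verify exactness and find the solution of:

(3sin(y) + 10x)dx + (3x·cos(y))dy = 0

Verify exactness: ∂M/∂y = ∂N/∂x ✓
Find F(x,y) such that ∂F/∂x = M, ∂F/∂y = N
Solution: 3x·sin(y) + 5x² = C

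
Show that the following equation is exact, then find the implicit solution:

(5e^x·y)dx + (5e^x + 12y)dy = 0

Verify exactness: ∂M/∂y = ∂N/∂x ✓
Find F(x,y) such that ∂F/∂x = M, ∂F/∂y = N
Solution: 5e^x·y + 6y² = C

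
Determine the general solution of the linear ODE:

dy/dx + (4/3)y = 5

Using integrating factor method:

General solution: y = 15/4 + Ce^(-4x/3)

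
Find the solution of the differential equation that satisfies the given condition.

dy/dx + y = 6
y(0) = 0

General solution: y = 6 + Ce^(-x)
Applying y(0) = 0: C = 0 - 6 = -6
Particular solution: y = 6 - 6e^(-x)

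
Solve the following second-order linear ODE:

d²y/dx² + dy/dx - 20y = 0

Characteristic equation: r² + r - 20 = 0
Roots: r = 4, -5 (distinct real)
General solution: y = C₁e^(4x) + C₂e^(-5x)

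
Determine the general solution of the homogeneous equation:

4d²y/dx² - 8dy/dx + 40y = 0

Characteristic equation: 4r² - 8r + 40 = 0
Divide by 4: r² - 2r + 10 = 0
Roots: r = 1 ± 3i (complex conjugates)
General solution: y = e^x(C₁cos(3x) + C₂sin(3x))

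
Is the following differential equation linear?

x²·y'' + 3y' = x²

Yes. Linear (y and its derivatives appear to the first power only, no products of y terms)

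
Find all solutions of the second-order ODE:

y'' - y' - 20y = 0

Characteristic equation: r² - r - 20 = 0
Roots: r = 5, -4 (distinct real)
General solution: y = C₁e^(5x) + C₂e^(-4x)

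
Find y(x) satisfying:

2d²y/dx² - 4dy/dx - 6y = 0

Characteristic equation: 2r² - 4r - 6 = 0
Divide by 2: r² - 2r - 3 = 0
Roots: r = 3, -1 (distinct real)
General solution: y = C₁e^(3x) + C₂e^(-x)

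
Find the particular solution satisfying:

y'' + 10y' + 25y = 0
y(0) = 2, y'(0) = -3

General solution: y = (C₁ + C₂x)e^(-5x)
Repeated root r = -5
Applying ICs: C₁ = 2, C₂ = 7
Particular solution: y = (2 + 7x)e^(-5x)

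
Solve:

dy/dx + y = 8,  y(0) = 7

General solution: y = 8 + Ce^(-x)
Applying y(0) = 7: C = 7 - 8 = -1
Particular solution: y = 8 - e^(-x)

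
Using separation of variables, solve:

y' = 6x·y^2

Separating variables and integrating:
-1/y = 3x^2 + C

General solution: y^-1 = -3x^2 + C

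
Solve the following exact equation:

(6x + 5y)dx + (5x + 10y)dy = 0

Verify exactness: ∂M/∂y = ∂N/∂x ✓
Find F(x,y) such that ∂F/∂x = M, ∂F/∂y = N
Solution: 3x² + 5xy + 5y² = C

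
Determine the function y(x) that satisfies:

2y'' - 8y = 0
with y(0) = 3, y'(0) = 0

General solution: y = C₁e^(2x) + C₂e^(-2x)
Applying ICs: C₁ = 3/2, C₂ = 3/2
Particular solution: y = (3/2)e^(2x) + (3/2)e^(-2x)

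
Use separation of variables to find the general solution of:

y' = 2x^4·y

Separating variables and integrating:
ln|y| = 2x^5/5 + C

General solution: y = Ce^(2x^5/5)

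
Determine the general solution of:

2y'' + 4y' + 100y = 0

Characteristic equation: 2r² + 4r + 100 = 0
Divide by 2: r² + 2r + 50 = 0
Roots: r = -1 ± 7i (complex conjugates)
General solution: y = e^(-x)(C₁cos(7x) + C₂sin(7x))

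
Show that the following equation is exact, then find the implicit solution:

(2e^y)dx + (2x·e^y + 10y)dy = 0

Verify exactness: ∂M/∂y = ∂N/∂x ✓
Find F(x,y) such that ∂F/∂x = M, ∂F/∂y = N
Solution: 2x·e^y + 5y² = C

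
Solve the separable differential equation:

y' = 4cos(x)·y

Separating variables and integrating:
ln|y| = 4sin(x) + C

General solution: y = Ce^(4sin(x))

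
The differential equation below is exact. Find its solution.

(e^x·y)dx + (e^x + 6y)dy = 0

Verify exactness: ∂M/∂y = ∂N/∂x ✓
Find F(x,y) such that ∂F/∂x = M, ∂F/∂y = N
Solution: e^x·y + 3y² = C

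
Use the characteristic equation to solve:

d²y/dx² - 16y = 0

Characteristic equation: r² - 16 = 0
Roots: r = 4, -4 (distinct real)
General solution: y = C₁e^(4x) + C₂e^(-4x)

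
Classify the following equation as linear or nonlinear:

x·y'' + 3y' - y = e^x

Linear (y and its derivatives appear to the first power only, no products of y terms)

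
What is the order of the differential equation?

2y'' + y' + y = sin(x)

The order is 2 (highest derivative is of order 2).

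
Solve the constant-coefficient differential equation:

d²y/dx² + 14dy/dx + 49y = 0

Characteristic equation: r² + 14r + 49 = 0
Factored: (r + 7)² = 0
Repeated root: r = -7
General solution: y = (C₁ + C₂x)e^(-7x)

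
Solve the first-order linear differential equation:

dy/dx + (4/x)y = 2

Using integrating factor method:

General solution: y = (2/5)x + Cx^(-4)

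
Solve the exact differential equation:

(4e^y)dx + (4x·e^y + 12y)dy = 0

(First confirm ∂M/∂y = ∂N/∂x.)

Verify exactness: ∂M/∂y = ∂N/∂x ✓
Find F(x,y) such that ∂F/∂x = M, ∂F/∂y = N
Solution: 4x·e^y + 6y² = C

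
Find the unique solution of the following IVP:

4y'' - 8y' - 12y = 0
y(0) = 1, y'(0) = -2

General solution: y = C₁e^(3x) + C₂e^(-x)
Applying ICs: C₁ = -1/4, C₂ = 5/4
Particular solution: y = -(1/4)e^(3x) + (5/4)e^(-x)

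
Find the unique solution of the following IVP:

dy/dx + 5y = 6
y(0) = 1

General solution: y = 6/5 + Ce^(-5x)
Applying y(0) = 1: C = 1 - 6/5 = -1/5
Particular solution: y = 6/5 - (1/5)e^(-5x)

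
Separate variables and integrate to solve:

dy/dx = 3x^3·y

Separating variables and integrating:
ln|y| = 3x^4/4 + C

General solution: y = Ce^(3x^4/4)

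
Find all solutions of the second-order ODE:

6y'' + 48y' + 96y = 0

Characteristic equation: 6r² + 48r + 96 = 0
Divide by 6: r² + 8r + 16 = 0
Factored: (r + 4)² = 0
Repeated root: r = -4
General solution: y = (C₁ + C₂x)e^(-4x)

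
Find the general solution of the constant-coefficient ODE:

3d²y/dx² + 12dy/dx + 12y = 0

Characteristic equation: 3r² + 12r + 12 = 0
Divide by 3: r² + 4r + 4 = 0
Factored: (r + 2)² = 0
Repeated root: r = -2
General solution: y = (C₁ + C₂x)e^(-2x)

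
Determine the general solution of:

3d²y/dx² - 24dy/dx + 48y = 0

Characteristic equation: 3r² - 24r + 48 = 0
Divide by 3: r² - 8r + 16 = 0
Factored: (r - 4)² = 0
Repeated root: r = 4
General solution: y = (C₁ + C₂x)e^(4x)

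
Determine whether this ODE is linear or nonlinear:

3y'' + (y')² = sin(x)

Nonlinear ((y')² term)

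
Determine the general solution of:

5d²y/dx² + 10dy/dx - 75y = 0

Characteristic equation: 5r² + 10r - 75 = 0
Divide by 5: r² + 2r - 15 = 0
Roots: r = 3, -5 (distinct real)
General solution: y = C₁e^(3x) + C₂e^(-5x)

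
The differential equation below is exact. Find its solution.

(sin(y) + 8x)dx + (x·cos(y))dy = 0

Verify exactness: ∂M/∂y = ∂N/∂x ✓
Find F(x,y) such that ∂F/∂x = M, ∂F/∂y = N
Solution: x·sin(y) + 4x² = C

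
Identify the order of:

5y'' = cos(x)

The order is 2 (highest derivative is of order 2).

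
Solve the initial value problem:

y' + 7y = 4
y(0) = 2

General solution: y = 4/7 + Ce^(-7x)
Applying y(0) = 2: C = 2 - 4/7 = 10/7
Particular solution: y = 4/7 + (10/7)e^(-7x)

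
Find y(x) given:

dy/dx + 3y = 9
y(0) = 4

General solution: y = 3 + Ce^(-3x)
Applying y(0) = 4: C = 4 - 3 = 1
Particular solution: y = 3 + e^(-3x)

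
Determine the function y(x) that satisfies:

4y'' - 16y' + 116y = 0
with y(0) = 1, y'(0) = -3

General solution: y = e^(2x)(C₁cos(5x) + C₂sin(5x))
Complex roots r = 2 ± 5i
Applying ICs: C₁ = 1, C₂ = -1
Particular solution: y = e^(2x)(cos(5x) - sin(5x))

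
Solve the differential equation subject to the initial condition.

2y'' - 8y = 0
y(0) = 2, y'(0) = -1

General solution: y = C₁e^(2x) + C₂e^(-2x)
Applying ICs: C₁ = 3/4, C₂ = 5/4
Particular solution: y = (3/4)e^(2x) + (5/4)e^(-2x)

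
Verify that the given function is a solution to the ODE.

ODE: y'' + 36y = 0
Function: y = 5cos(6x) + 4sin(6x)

Verification:
y'' = -180cos(6x) - 144sin(6x)
y'' + 36y = 0 ✓

Yes, it is a solution.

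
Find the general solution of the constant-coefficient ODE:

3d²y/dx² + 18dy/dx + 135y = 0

Characteristic equation: 3r² + 18r + 135 = 0
Divide by 3: r² + 6r + 45 = 0
Roots: r = -3 ± 6i (complex conjugates)
General solution: y = e^(-3x)(C₁cos(6x) + C₂sin(6x))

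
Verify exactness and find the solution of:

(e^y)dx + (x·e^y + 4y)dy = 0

Verify exactness: ∂M/∂y = ∂N/∂x ✓
Find F(x,y) such that ∂F/∂x = M, ∂F/∂y = N
Solution: x·e^y + 2y² = C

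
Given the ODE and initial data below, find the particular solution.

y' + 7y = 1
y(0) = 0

General solution: y = 1/7 + Ce^(-7x)
Applying y(0) = 0: C = 0 - 1/7 = -1/7
Particular solution: y = 1/7 - (1/7)e^(-7x)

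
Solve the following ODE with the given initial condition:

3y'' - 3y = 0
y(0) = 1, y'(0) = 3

General solution: y = C₁e^x + C₂e^(-x)
Applying ICs: C₁ = 2, C₂ = -1
Particular solution: y = 2e^x - e^(-x)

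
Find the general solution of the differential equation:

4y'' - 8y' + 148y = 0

Characteristic equation: 4r² - 8r + 148 = 0
Divide by 4: r² - 2r + 37 = 0
Roots: r = 1 ± 6i (complex conjugates)
General solution: y = e^x(C₁cos(6x) + C₂sin(6x))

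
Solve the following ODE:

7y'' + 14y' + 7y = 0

Characteristic equation: 7r² + 14r + 7 = 0
Divide by 7: r² + 2r + 1 = 0
Factored: (r + 1)² = 0
Repeated root: r = -1
General solution: y = (C₁ + C₂x)e^(-x)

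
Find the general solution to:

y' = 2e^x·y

Separating variables and integrating:
ln|y| = 2e^x + C

General solution: y = Ce^(2e^x)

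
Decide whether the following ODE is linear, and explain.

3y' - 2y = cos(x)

Linear (y and its derivatives appear to the first power only, no products of y terms)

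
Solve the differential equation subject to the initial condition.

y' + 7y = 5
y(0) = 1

General solution: y = 5/7 + Ce^(-7x)
Applying y(0) = 1: C = 1 - 5/7 = 2/7
Particular solution: y = 5/7 + (2/7)e^(-7x)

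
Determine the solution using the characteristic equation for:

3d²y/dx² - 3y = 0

Characteristic equation: 3r² - 3 = 0
Divide by 3: r² - 1 = 0
Roots: r = 1, -1 (distinct real)
General solution: y = C₁e^x + C₂e^(-x)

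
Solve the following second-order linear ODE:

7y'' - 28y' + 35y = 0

Characteristic equation: 7r² - 28r + 35 = 0
Divide by 7: r² - 4r + 5 = 0
Roots: r = 2 ± i (complex conjugates)
General solution: y = e^(2x)(C₁cos(x) + C₂sin(x))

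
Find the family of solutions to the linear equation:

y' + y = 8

Using integrating factor method:

General solution: y = 8 + Ce^(-x)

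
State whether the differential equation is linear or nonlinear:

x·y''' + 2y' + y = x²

Linear (y and its derivatives appear to the first power only, no products of y terms)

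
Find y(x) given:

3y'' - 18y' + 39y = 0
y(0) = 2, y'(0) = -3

General solution: y = e^(3x)(C₁cos(2x) + C₂sin(2x))
Complex roots r = 3 ± 2i
Applying ICs: C₁ = 2, C₂ = -9/2
Particular solution: y = e^(3x)(2cos(2x) - (9/2)sin(2x))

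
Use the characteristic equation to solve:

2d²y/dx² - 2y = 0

Characteristic equation: 2r² - 2 = 0
Divide by 2: r² - 1 = 0
Roots: r = 1, -1 (distinct real)
General solution: y = C₁e^x + C₂e^(-x)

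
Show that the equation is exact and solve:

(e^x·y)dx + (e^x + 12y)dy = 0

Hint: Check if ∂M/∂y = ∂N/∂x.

Verify exactness: ∂M/∂y = ∂N/∂x ✓
Find F(x,y) such that ∂F/∂x = M, ∂F/∂y = N
Solution: e^x·y + 6y² = C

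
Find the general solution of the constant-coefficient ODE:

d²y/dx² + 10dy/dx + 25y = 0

Characteristic equation: r² + 10r + 25 = 0
Factored: (r + 5)² = 0
Repeated root: r = -5
General solution: y = (C₁ + C₂x)e^(-5x)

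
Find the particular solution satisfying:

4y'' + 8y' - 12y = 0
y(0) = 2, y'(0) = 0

General solution: y = C₁e^x + C₂e^(-3x)
Applying ICs: C₁ = 3/2, C₂ = 1/2
Particular solution: y = (3/2)e^x + (1/2)e^(-3x)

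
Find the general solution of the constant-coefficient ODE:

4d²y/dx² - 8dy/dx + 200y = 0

Characteristic equation: 4r² - 8r + 200 = 0
Divide by 4: r² - 2r + 50 = 0
Roots: r = 1 ± 7i (complex conjugates)
General solution: y = e^x(C₁cos(7x) + C₂sin(7x))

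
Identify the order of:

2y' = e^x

The order is 1 (highest derivative is of order 1).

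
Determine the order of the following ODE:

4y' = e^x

The order is 1 (highest derivative is of order 1).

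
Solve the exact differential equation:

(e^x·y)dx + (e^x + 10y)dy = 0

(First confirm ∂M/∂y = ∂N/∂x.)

Verify exactness: ∂M/∂y = ∂N/∂x ✓
Find F(x,y) such that ∂F/∂x = M, ∂F/∂y = N
Solution: e^x·y + 5y² = C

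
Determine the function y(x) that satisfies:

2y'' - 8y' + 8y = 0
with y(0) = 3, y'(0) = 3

General solution: y = (C₁ + C₂x)e^(2x)
Repeated root r = 2
Applying ICs: C₁ = 3, C₂ = -3
Particular solution: y = (3 - 3x)e^(2x)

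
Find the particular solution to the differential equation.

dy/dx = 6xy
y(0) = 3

General solution: y = Ce^(3x²)
Applying IC y(0) = 3:
Particular solution: y = 3e^(3x²)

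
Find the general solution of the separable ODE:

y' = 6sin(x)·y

Separating variables and integrating:
ln|y| = -6cos(x) + C

General solution: y = Ce^(-6cos(x))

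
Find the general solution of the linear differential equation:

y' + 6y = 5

Using integrating factor method:

General solution: y = 5/6 + Ce^(-6x)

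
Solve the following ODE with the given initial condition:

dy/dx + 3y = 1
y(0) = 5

General solution: y = 1/3 + Ce^(-3x)
Applying y(0) = 5: C = 5 - 1/3 = 14/3
Particular solution: y = 1/3 + (14/3)e^(-3x)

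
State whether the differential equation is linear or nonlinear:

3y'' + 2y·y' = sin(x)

Nonlinear (product y·y')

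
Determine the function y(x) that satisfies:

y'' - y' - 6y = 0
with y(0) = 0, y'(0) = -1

General solution: y = C₁e^(3x) + C₂e^(-2x)
Applying ICs: C₁ = -1/5, C₂ = 1/5
Particular solution: y = -(1/5)e^(3x) + (1/5)e^(-2x)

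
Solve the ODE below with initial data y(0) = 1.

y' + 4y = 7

General solution: y = 7/4 + Ce^(-4x)
Applying y(0) = 1: C = 1 - 7/4 = -3/4
Particular solution: y = 7/4 - (3/4)e^(-4x)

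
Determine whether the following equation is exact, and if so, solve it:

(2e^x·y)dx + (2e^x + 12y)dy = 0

Verify exactness: ∂M/∂y = ∂N/∂x ✓
Find F(x,y) such that ∂F/∂x = M, ∂F/∂y = N
Solution: 2e^x·y + 6y² = C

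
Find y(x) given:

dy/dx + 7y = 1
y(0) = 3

General solution: y = 1/7 + Ce^(-7x)
Applying y(0) = 3: C = 3 - 1/7 = 20/7
Particular solution: y = 1/7 + (20/7)e^(-7x)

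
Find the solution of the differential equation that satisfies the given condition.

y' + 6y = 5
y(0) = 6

General solution: y = 5/6 + Ce^(-6x)
Applying y(0) = 6: C = 6 - 5/6 = 31/6
Particular solution: y = 5/6 + (31/6)e^(-6x)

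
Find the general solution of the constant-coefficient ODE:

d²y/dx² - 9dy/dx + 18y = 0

Characteristic equation: r² - 9r + 18 = 0
Roots: r = 3, 6 (distinct real)
General solution: y = C₁e^(3x) + C₂e^(6x)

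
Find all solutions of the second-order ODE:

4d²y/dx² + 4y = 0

Characteristic equation: 4r² + 4 = 0
Divide by 4: r² + 1 = 0
Roots: r = ±i (complex conjugates)
General solution: y = C₁cos(x) + C₂sin(x)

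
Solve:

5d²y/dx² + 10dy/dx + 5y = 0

Characteristic equation: 5r² + 10r + 5 = 0
Divide by 5: r² + 2r + 1 = 0
Factored: (r + 1)² = 0
Repeated root: r = -1
General solution: y = (C₁ + C₂x)e^(-x)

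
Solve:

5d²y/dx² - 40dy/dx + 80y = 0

Characteristic equation: 5r² - 40r + 80 = 0
Divide by 5: r² - 8r + 16 = 0
Factored: (r - 4)² = 0
Repeated root: r = 4
General solution: y = (C₁ + C₂x)e^(4x)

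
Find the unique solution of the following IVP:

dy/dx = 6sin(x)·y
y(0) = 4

General solution: y = Ce^(-6cos(x))
Applying IC y(0) = 4:
Particular solution: y = 4e^(6(1-cos(x)))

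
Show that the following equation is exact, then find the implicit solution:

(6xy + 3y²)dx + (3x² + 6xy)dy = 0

Verify exactness: ∂M/∂y = ∂N/∂x ✓
Find F(x,y) such that ∂F/∂x = M, ∂F/∂y = N
Solution: 3x²y + 3xy² = C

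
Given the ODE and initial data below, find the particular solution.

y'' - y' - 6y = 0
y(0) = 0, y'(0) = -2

General solution: y = C₁e^(3x) + C₂e^(-2x)
Applying ICs: C₁ = -2/5, C₂ = 2/5
Particular solution: y = -(2/5)e^(3x) + (2/5)e^(-2x)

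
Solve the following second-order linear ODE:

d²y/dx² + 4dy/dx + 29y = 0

Characteristic equation: r² + 4r + 29 = 0
Roots: r = -2 ± 5i (complex conjugates)
General solution: y = e^(-2x)(C₁cos(5x) + C₂sin(5x))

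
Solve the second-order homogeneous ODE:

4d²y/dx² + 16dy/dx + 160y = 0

Characteristic equation: 4r² + 16r + 160 = 0
Divide by 4: r² + 4r + 40 = 0
Roots: r = -2 ± 6i (complex conjugates)
General solution: y = e^(-2x)(C₁cos(6x) + C₂sin(6x))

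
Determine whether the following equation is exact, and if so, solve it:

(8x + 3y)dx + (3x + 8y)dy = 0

Verify exactness: ∂M/∂y = ∂N/∂x ✓
Find F(x,y) such that ∂F/∂x = M, ∂F/∂y = N
Solution: 4x² + 3xy + 4y² = C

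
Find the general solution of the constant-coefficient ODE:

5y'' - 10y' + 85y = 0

Characteristic equation: 5r² - 10r + 85 = 0
Divide by 5: r² - 2r + 17 = 0
Roots: r = 1 ± 4i (complex conjugates)
General solution: y = e^x(C₁cos(4x) + C₂sin(4x))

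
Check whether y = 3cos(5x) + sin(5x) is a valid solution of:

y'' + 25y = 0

Verification:
y'' = -75cos(5x) - 25sin(5x)
y'' + 25y = 0 ✓

Yes, it is a solution.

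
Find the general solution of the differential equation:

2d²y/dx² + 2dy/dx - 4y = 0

Characteristic equation: 2r² + 2r - 4 = 0
Divide by 2: r² + r - 2 = 0
Roots: r = 1, -2 (distinct real)
General solution: y = C₁e^x + C₂e^(-2x)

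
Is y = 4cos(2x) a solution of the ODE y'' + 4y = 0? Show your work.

Verification:
y'' = -16cos(2x)
y'' + 4y = 0 ✓

Yes, it is a solution.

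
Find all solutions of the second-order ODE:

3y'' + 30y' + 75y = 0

Characteristic equation: 3r² + 30r + 75 = 0
Divide by 3: r² + 10r + 25 = 0
Factored: (r + 5)² = 0
Repeated root: r = -5
General solution: y = (C₁ + C₂x)e^(-5x)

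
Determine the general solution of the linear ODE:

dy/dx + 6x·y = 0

Using integrating factor method:

General solution: y = Ce^(-3x^2)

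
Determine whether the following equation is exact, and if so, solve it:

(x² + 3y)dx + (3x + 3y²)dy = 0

Verify exactness: ∂M/∂y = ∂N/∂x ✓
Find F(x,y) such that ∂F/∂x = M, ∂F/∂y = N
Solution: x³/3 + 3xy + y³ = C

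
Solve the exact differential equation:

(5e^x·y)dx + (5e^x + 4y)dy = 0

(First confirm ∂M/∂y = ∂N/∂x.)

Verify exactness: ∂M/∂y = ∂N/∂x ✓
Find F(x,y) such that ∂F/∂x = M, ∂F/∂y = N
Solution: 5e^x·y + 2y² = C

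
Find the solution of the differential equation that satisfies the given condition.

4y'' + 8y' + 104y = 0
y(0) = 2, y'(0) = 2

General solution: y = e^(-x)(C₁cos(5x) + C₂sin(5x))
Complex roots r = -1 ± 5i
Applying ICs: C₁ = 2, C₂ = 4/5
Particular solution: y = e^(-x)(2cos(5x) + (4/5)sin(5x))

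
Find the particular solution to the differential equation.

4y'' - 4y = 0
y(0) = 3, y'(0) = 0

General solution: y = C₁e^x + C₂e^(-x)
Applying ICs: C₁ = 3/2, C₂ = 3/2
Particular solution: y = (3/2)e^x + (3/2)e^(-x)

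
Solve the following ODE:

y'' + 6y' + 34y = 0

Characteristic equation: r² + 6r + 34 = 0
Roots: r = -3 ± 5i (complex conjugates)
General solution: y = e^(-3x)(C₁cos(5x) + C₂sin(5x))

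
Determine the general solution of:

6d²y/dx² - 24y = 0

Characteristic equation: 6r² - 24 = 0
Divide by 6: r² - 4 = 0
Roots: r = 2, -2 (distinct real)
General solution: y = C₁e^(2x) + C₂e^(-2x)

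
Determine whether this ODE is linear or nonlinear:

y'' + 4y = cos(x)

Linear (y and its derivatives appear to the first power only, no products of y terms)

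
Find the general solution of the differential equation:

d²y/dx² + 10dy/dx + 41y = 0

Characteristic equation: r² + 10r + 41 = 0
Roots: r = -5 ± 4i (complex conjugates)
General solution: y = e^(-5x)(C₁cos(4x) + C₂sin(4x))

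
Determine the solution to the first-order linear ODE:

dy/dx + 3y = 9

Using integrating factor method:

General solution: y = 3 + Ce^(-3x)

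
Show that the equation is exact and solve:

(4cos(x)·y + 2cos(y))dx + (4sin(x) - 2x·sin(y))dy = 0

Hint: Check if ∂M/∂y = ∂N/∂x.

Verify exactness: ∂M/∂y = ∂N/∂x ✓
Find F(x,y) such that ∂F/∂x = M, ∂F/∂y = N
Solution: 4sin(x)·y + 2x·cos(y) = C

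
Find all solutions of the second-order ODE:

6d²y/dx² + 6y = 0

Characteristic equation: 6r² + 6 = 0
Divide by 6: r² + 1 = 0
Roots: r = ±i (complex conjugates)
General solution: y = C₁cos(x) + C₂sin(x)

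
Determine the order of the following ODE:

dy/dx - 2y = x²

The order is 1 (highest derivative is of order 1).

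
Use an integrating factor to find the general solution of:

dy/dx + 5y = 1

Using integrating factor method:

General solution: y = 1/5 + Ce^(-5x)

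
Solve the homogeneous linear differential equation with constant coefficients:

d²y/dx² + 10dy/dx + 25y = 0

Characteristic equation: r² + 10r + 25 = 0
Factored: (r + 5)² = 0
Repeated root: r = -5
General solution: y = (C₁ + C₂x)e^(-5x)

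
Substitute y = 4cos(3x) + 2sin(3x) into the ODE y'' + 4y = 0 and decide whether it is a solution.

Verification:
y'' = -36cos(3x) - 18sin(3x)
y'' + 4y ≠ 0 (frequency mismatch: got 9 instead of 4)

No, it is not a solution.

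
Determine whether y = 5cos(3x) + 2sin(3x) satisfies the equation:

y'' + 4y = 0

Verification:
y'' = -45cos(3x) - 18sin(3x)
y'' + 4y ≠ 0 (frequency mismatch: got 9 instead of 4)

No, it is not a solution.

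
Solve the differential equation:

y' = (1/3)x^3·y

Separating variables and integrating:
ln|y| = x^4/12 + C

General solution: y = Ce^(x^4/12)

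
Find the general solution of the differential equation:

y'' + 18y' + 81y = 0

Characteristic equation: r² + 18r + 81 = 0
Factored: (r + 9)² = 0
Repeated root: r = -9
General solution: y = (C₁ + C₂x)e^(-9x)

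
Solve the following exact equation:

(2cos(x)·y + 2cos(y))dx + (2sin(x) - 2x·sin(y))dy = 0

Verify exactness: ∂M/∂y = ∂N/∂x ✓
Find F(x,y) such that ∂F/∂x = M, ∂F/∂y = N
Solution: 2sin(x)·y + 2x·cos(y) = C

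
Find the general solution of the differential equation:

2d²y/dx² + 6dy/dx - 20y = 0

Characteristic equation: 2r² + 6r - 20 = 0
Divide by 2: r² + 3r - 10 = 0
Roots: r = 2, -5 (distinct real)
General solution: y = C₁e^(2x) + C₂e^(-5x)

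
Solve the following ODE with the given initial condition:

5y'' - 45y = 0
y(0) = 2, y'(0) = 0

General solution: y = C₁e^(3x) + C₂e^(-3x)
Applying ICs: C₁ = 1, C₂ = 1
Particular solution: y = e^(3x) + e^(-3x)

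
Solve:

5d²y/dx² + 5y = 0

Characteristic equation: 5r² + 5 = 0
Divide by 5: r² + 1 = 0
Roots: r = ±i (complex conjugates)
General solution: y = C₁cos(x) + C₂sin(x)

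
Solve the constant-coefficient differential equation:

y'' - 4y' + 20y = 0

Characteristic equation: r² - 4r + 20 = 0
Roots: r = 2 ± 4i (complex conjugates)
General solution: y = e^(2x)(C₁cos(4x) + C₂sin(4x))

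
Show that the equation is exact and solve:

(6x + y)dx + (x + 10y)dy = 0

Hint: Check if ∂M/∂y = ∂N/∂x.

Verify exactness: ∂M/∂y = ∂N/∂x ✓
Find F(x,y) such that ∂F/∂x = M, ∂F/∂y = N
Solution: 3x² + xy + 5y² = C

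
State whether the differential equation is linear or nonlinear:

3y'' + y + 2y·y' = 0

Nonlinear (product y·y')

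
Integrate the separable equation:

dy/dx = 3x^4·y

Separating variables and integrating:
ln|y| = 3x^5/5 + C

General solution: y = Ce^(3x^5/5)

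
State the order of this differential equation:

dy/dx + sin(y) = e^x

The order is 1 (highest derivative is of order 1).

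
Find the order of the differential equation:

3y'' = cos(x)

The order is 2 (highest derivative is of order 2).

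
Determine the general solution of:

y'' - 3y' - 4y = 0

Characteristic equation: r² - 3r - 4 = 0
Roots: r = 4, -1 (distinct real)
General solution: y = C₁e^(4x) + C₂e^(-x)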